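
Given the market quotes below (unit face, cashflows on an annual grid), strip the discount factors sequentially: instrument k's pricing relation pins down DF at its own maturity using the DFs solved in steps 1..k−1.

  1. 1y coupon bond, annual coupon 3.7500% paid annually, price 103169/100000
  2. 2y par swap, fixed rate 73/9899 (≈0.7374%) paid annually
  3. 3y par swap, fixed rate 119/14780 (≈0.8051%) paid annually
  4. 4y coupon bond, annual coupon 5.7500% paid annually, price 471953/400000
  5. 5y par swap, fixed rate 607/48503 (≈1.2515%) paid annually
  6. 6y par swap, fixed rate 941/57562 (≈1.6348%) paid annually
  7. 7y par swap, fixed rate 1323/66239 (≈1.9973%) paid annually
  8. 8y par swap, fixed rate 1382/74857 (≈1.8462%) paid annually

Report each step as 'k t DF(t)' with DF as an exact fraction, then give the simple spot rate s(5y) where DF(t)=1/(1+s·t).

1 1 1243/1250
2 2 4927/5000
3 3 4881/5000
4 4 191/200
5 5 9393/10000
6 6 9059/10000
7 7 8677/10000
8 8 4309/5000
s(5y) = (1/(9393/10000) − 1)/(5) = 607/46965 ≈ 1.2925%

step 1 [1y] bond c/1=3/80: DF=(103169/100000 − 3/80·(0))/(1+3/80) = 1243/1250 ≈ 0.994400
step 2 [2y] swap r/1=73/9899: DF=(1 − 73/9899·(0.994400))/(1+73/9899) = 4927/5000 ≈ 0.985400
step 3 [3y] swap r/1=119/14780: DF=(1 − 119/14780·(0.994400+0.985400))/(1+119/14780) = 4881/5000 ≈ 0.976200
step 4 [4y] bond c/1=23/400: DF=(471953/400000 − 23/400·(0.994400+0.985400+0.976200))/(1+23/400) = 191/200 ≈ 0.955000
step 5 [5y] swap r/1=607/48503: DF=(1 − 607/48503·(0.994400+0.985400+0.976200+0.955000))/(1+607/48503) = 9393/10000 ≈ 0.939300
step 6 [6y] swap r/1=941/57562: DF=(1 − 941/57562·(0.994400+0.985400+0.976200+0.955000+0.939300))/(1+941/57562) = 9059/10000 ≈ 0.905900
step 7 [7y] swap r/1=1323/66239: DF=(1 − 1323/66239·(0.994400+0.985400+0.976200+0.955000+0.939300+0.905900))/(1+1323/66239) = 8677/10000 ≈ 0.867700
step 8 [8y] swap r/1=1382/74857: DF=(1 − 1382/74857·(0.994400+0.985400+0.976200+0.955000+0.939300+0.905900+0.867700))/(1+1382/74857) = 4309/5000 ≈ 0.861800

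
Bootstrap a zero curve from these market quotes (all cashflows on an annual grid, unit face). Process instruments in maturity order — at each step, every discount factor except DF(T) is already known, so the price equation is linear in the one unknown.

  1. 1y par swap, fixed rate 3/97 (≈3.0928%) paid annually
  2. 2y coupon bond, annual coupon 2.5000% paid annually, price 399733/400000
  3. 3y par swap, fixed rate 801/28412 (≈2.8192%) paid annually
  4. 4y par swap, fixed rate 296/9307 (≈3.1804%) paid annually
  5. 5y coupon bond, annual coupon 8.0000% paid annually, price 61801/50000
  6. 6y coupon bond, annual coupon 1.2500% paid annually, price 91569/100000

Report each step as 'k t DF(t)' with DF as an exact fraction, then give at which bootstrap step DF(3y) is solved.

1 1 97/100
2 2 9513/10000
3 3 9199/10000
4 4 551/625
5 5 8687/10000
6 6 8477/10000
DF(3y) is solved at step 3

step 1 [1y] swap r/1=3/97: DF=(1 − 3/97·(0))/(1+3/97) = 97/100 ≈ 0.970000
step 2 [2y] bond c/1=1/40: DF=(399733/400000 − 1/40·(0.970000))/(1+1/40) = 9513/10000 ≈ 0.951300
step 3 [3y] swap r/1=801/28412: DF=(1 − 801/28412·(0.970000+0.951300))/(1+801/28412) = 9199/10000 ≈ 0.919900
step 4 [4y] swap r/1=296/9307: DF=(1 − 296/9307·(0.970000+0.951300+0.919900))/(1+296/9307) = 551/625 ≈ 0.881600
step 5 [5y] bond c/1=2/25: DF=(61801/50000 − 2/25·(0.970000+0.951300+0.919900+0.881600))/(1+2/25) = 8687/10000 ≈ 0.868700
step 6 [6y] bond c/1=1/80: DF=(91569/100000 − 1/80·(0.970000+0.951300+0.919900+0.881600+0.868700))/(1+1/80) = 8477/10000 ≈ 0.847700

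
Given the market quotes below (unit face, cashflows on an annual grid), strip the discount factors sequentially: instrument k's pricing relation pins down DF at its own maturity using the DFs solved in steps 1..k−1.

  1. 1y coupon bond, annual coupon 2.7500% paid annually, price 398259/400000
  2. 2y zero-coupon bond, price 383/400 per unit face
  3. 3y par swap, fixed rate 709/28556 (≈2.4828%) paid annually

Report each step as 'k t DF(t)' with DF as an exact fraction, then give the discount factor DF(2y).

step 1 [1y] bond c/1=11/400: DF=(398259/400000 − 11/400·(0))/(1+11/400) = 969/1000 ≈ 0.969000
step 2 [2y] zero: DF = P = 383/400 ≈ 0.957500
step 3 [3y] swap r/1=709/28556: DF=(1 − 709/28556·(0.969000+0.957500))/(1+709/28556) = 9291/10000 ≈ 0.929100

1 1 969/1000
2 2 383/400
3 3 9291/10000
DF(2y) = 383/400 ≈ 0.957500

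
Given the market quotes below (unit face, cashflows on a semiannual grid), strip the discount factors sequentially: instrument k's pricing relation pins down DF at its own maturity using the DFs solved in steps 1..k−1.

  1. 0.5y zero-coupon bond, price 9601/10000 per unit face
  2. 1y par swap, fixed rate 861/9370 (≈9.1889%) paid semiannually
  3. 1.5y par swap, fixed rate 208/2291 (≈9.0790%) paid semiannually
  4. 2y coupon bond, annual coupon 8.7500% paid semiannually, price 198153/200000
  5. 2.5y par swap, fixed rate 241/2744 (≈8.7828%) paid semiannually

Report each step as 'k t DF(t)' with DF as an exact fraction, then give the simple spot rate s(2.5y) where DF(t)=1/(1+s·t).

step 1 [0.5y] zero: DF = P = 9601/10000 ≈ 0.960100
step 2 [1y] swap r/2=861/18740: DF=(1 − 861/18740·(0.960100))/(1+861/18740) = 9139/10000 ≈ 0.913900
step 3 [1.5y] swap r/2=104/2291: DF=(1 − 104/2291·(0.960100+0.913900))/(1+104/2291) = 547/625 ≈ 0.875200
step 4 [2y] bond c/2=7/160: DF=(198153/200000 − 7/160·(0.960100+0.913900+0.875200))/(1+7/160) = 417/500 ≈ 0.834000
step 5 [2.5y] swap r/2=241/5488: DF=(1 − 241/5488·(0.960100+0.913900+0.875200+0.834000))/(1+241/5488) = 1009/1250 ≈ 0.807200

1 1/2 9601/10000
2 1 9139/10000
3 3/2 547/625
4 2 417/500
5 5/2 1009/1250
s(2.5y) = (1/(1009/1250) − 1)/(5/2) = 482/5045 ≈ 9.5540%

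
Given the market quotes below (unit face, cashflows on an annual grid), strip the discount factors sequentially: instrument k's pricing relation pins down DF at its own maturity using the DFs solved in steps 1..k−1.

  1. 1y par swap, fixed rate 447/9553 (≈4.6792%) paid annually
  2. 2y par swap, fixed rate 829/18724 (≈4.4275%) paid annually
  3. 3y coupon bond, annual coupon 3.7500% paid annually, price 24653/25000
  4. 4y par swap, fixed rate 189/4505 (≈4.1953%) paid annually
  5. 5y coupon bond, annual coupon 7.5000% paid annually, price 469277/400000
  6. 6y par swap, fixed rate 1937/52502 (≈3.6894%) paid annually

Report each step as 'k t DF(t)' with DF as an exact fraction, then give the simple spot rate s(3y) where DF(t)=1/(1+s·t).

1 1 9553/10000
2 2 9171/10000
3 3 2207/2500
4 4 1061/1250
5 5 8399/10000
6 6 8063/10000
s(3y) = (1/(2207/2500) − 1)/(3) = 293/6621 ≈ 4.4253%

step 1 [1y] swap r/1=447/9553: DF=(1 − 447/9553·(0))/(1+447/9553) = 9553/10000 ≈ 0.955300
step 2 [2y] swap r/1=829/18724: DF=(1 − 829/18724·(0.955300))/(1+829/18724) = 9171/10000 ≈ 0.917100
step 3 [3y] bond c/1=3/80: DF=(24653/25000 − 3/80·(0.955300+0.917100))/(1+3/80) = 2207/2500 ≈ 0.882800
step 4 [4y] swap r/1=189/4505: DF=(1 − 189/4505·(0.955300+0.917100+0.882800))/(1+189/4505) = 1061/1250 ≈ 0.848800
step 5 [5y] bond c/1=3/40: DF=(469277/400000 − 3/40·(0.955300+0.917100+0.882800+0.848800))/(1+3/40) = 8399/10000 ≈ 0.839900
step 6 [6y] swap r/1=1937/52502: DF=(1 − 1937/52502·(0.955300+0.917100+0.882800+0.848800+0.839900))/(1+1937/52502) = 8063/10000 ≈ 0.806300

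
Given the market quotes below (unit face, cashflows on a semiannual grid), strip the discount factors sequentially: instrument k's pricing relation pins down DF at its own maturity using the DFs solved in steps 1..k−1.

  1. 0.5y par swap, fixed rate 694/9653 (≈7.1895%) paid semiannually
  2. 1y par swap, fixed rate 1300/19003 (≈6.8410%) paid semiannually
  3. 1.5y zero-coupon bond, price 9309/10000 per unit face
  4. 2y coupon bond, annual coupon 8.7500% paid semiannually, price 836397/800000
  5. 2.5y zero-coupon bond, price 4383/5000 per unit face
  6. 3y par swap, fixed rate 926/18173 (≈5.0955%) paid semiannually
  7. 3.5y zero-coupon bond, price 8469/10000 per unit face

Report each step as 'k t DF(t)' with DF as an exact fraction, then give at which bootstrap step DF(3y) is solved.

step 1 [0.5y] swap r/2=347/9653: DF=(1 − 347/9653·(0))/(1+347/9653) = 9653/10000 ≈ 0.965300
step 2 [1y] swap r/2=650/19003: DF=(1 − 650/19003·(0.965300))/(1+650/19003) = 187/200 ≈ 0.935000
step 3 [1.5y] zero: DF = P = 9309/10000 ≈ 0.930900
step 4 [2y] bond c/2=7/160: DF=(836397/800000 − 7/160·(0.965300+0.935000+0.930900))/(1+7/160) = 883/1000 ≈ 0.883000
step 5 [2.5y] zero: DF = P = 4383/5000 ≈ 0.876600
step 6 [3y] swap r/2=463/18173: DF=(1 − 463/18173·(0.965300+0.935000+0.930900+0.883000+0.876600))/(1+463/18173) = 8611/10000 ≈ 0.861100
step 7 [3.5y] zero: DF = P = 8469/10000 ≈ 0.846900

1 1/2 9653/10000
2 1 187/200
3 3/2 9309/10000
4 2 883/1000
5 5/2 4383/5000
6 3 8611/10000
7 7/2 8469/10000
DF(3y) is solved at step 6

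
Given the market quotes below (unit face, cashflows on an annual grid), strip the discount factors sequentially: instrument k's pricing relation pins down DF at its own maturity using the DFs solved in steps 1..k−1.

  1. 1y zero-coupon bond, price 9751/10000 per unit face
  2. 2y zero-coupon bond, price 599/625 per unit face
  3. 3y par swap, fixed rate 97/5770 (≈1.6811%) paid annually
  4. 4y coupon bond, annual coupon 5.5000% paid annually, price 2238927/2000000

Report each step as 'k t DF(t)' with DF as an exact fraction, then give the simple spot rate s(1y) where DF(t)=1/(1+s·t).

step 1 [1y] zero: DF = P = 9751/10000 ≈ 0.975100
step 2 [2y] zero: DF = P = 599/625 ≈ 0.958400
step 3 [3y] swap r/1=97/5770: DF=(1 − 97/5770·(0.975100+0.958400))/(1+97/5770) = 1903/2000 ≈ 0.951500
step 4 [4y] bond c/1=11/200: DF=(2238927/2000000 − 11/200·(0.975100+0.958400+0.951500))/(1+11/200) = 9107/10000 ≈ 0.910700

1 1 9751/10000
2 2 599/625
3 3 1903/2000
4 4 9107/10000
s(1y) = (1/(9751/10000) − 1)/(1) = 249/9751 ≈ 2.5536%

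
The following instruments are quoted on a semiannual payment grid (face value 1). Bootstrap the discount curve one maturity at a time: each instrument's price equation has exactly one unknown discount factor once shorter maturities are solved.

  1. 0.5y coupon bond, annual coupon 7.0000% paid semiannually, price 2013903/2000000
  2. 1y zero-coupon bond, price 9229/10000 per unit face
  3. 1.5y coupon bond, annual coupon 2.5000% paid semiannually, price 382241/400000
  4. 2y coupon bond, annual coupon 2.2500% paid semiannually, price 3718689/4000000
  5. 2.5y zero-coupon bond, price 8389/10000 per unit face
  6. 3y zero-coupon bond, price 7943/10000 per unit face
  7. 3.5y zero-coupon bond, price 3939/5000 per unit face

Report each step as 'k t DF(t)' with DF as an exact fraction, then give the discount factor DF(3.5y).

1 1/2 9729/10000
2 1 9229/10000
3 3/2 2301/2500
4 2 111/125
5 5/2 8389/10000
6 3 7943/10000
7 7/2 3939/5000
DF(3.5y) = 3939/5000 ≈ 0.787800

step 1 [0.5y] bond c/2=7/200: DF=(2013903/2000000 − 7/200·(0))/(1+7/200) = 9729/10000 ≈ 0.972900
step 2 [1y] zero: DF = P = 9229/10000 ≈ 0.922900
step 3 [1.5y] bond c/2=1/80: DF=(382241/400000 − 1/80·(0.972900+0.922900))/(1+1/80) = 2301/2500 ≈ 0.920400
step 4 [2y] bond c/2=9/800: DF=(3718689/4000000 − 9/800·(0.972900+0.922900+0.920400))/(1+9/800) = 111/125 ≈ 0.888000
step 5 [2.5y] zero: DF = P = 8389/10000 ≈ 0.838900
step 6 [3y] zero: DF = P = 7943/10000 ≈ 0.794300
step 7 [3.5y] zero: DF = P = 3939/5000 ≈ 0.787800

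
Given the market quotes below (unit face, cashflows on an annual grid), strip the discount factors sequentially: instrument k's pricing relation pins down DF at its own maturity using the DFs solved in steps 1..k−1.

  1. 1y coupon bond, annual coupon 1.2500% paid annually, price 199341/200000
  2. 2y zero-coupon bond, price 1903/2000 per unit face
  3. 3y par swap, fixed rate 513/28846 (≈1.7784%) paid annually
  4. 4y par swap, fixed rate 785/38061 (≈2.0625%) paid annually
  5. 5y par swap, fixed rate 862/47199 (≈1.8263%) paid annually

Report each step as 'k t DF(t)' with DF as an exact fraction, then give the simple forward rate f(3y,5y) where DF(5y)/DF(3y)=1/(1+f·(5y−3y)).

1 1 2461/2500
2 2 1903/2000
3 3 9487/10000
4 4 1843/2000
5 5 4569/5000
f(3y,5y) = ((9487/10000)/(4569/5000) − 1)/(2) = 349/18276 ≈ 1.9096%

step 1 [1y] bond c/1=1/80: DF=(199341/200000 − 1/80·(0))/(1+1/80) = 2461/2500 ≈ 0.984400
step 2 [2y] zero: DF = P = 1903/2000 ≈ 0.951500
step 3 [3y] swap r/1=513/28846: DF=(1 − 513/28846·(0.984400+0.951500))/(1+513/28846) = 9487/10000 ≈ 0.948700
step 4 [4y] swap r/1=785/38061: DF=(1 − 785/38061·(0.984400+0.951500+0.948700))/(1+785/38061) = 1843/2000 ≈ 0.921500
step 5 [5y] swap r/1=862/47199: DF=(1 − 862/47199·(0.984400+0.951500+0.948700+0.921500))/(1+862/47199) = 4569/5000 ≈ 0.913800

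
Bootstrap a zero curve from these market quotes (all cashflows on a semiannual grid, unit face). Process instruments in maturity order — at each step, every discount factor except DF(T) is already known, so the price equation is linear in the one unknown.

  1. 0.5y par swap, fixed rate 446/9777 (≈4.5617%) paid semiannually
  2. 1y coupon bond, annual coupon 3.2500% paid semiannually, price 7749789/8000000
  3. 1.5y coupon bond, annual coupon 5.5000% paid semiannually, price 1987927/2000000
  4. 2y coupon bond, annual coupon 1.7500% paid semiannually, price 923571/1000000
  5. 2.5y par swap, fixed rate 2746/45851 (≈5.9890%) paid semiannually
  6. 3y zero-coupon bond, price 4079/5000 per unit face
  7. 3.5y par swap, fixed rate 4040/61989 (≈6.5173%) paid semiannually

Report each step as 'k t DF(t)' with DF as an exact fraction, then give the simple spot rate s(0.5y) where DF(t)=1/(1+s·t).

step 1 [0.5y] swap r/2=223/9777: DF=(1 − 223/9777·(0))/(1+223/9777) = 9777/10000 ≈ 0.977700
step 2 [1y] bond c/2=13/800: DF=(7749789/8000000 − 13/800·(0.977700))/(1+13/800) = 586/625 ≈ 0.937600
step 3 [1.5y] bond c/2=11/400: DF=(1987927/2000000 − 11/400·(0.977700+0.937600))/(1+11/400) = 9161/10000 ≈ 0.916100
step 4 [2y] bond c/2=7/800: DF=(923571/1000000 − 7/800·(0.977700+0.937600+0.916100))/(1+7/800) = 891/1000 ≈ 0.891000
step 5 [2.5y] swap r/2=1373/45851: DF=(1 − 1373/45851·(0.977700+0.937600+0.916100+0.891000))/(1+1373/45851) = 8627/10000 ≈ 0.862700
step 6 [3y] zero: DF = P = 4079/5000 ≈ 0.815800
step 7 [3.5y] swap r/2=2020/61989: DF=(1 − 2020/61989·(0.977700+0.937600+0.916100+0.891000+0.862700+0.815800))/(1+2020/61989) = 399/500 ≈ 0.798000

1 1/2 9777/10000
2 1 586/625
3 3/2 9161/10000
4 2 891/1000
5 5/2 8627/10000
6 3 4079/5000
7 7/2 399/500
s(0.5y) = (1/(9777/10000) − 1)/(1/2) = 446/9777 ≈ 4.5617%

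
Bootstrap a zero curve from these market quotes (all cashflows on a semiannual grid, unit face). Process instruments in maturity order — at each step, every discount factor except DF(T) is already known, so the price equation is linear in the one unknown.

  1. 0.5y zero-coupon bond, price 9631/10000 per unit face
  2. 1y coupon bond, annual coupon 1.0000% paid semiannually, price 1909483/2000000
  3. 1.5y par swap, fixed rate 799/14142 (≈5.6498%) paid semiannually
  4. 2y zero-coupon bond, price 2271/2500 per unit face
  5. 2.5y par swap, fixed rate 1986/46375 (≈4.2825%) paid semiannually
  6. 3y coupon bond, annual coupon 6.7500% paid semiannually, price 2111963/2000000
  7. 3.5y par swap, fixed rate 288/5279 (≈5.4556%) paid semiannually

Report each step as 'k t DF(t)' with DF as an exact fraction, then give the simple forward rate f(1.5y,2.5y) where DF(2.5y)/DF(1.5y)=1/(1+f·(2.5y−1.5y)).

step 1 [0.5y] zero: DF = P = 9631/10000 ≈ 0.963100
step 2 [1y] bond c/2=1/200: DF=(1909483/2000000 − 1/200·(0.963100))/(1+1/200) = 2363/2500 ≈ 0.945200
step 3 [1.5y] swap r/2=799/28284: DF=(1 − 799/28284·(0.963100+0.945200))/(1+799/28284) = 9201/10000 ≈ 0.920100
step 4 [2y] zero: DF = P = 2271/2500 ≈ 0.908400
step 5 [2.5y] swap r/2=993/46375: DF=(1 − 993/46375·(0.963100+0.945200+0.920100+0.908400))/(1+993/46375) = 9007/10000 ≈ 0.900700
step 6 [3y] bond c/2=27/800: DF=(2111963/2000000 − 27/800·(0.963100+0.945200+0.920100+0.908400+0.900700))/(1+27/800) = 8701/10000 ≈ 0.870100
step 7 [3.5y] swap r/2=144/5279: DF=(1 − 144/5279·(0.963100+0.945200+0.920100+0.908400+0.900700+0.870100))/(1+144/5279) = 517/625 ≈ 0.827200

1 1/2 9631/10000
2 1 2363/2500
3 3/2 9201/10000
4 2 2271/2500
5 5/2 9007/10000
6 3 8701/10000
7 7/2 517/625
f(1.5y,2.5y) = ((9201/10000)/(9007/10000) − 1)/(1) = 194/9007 ≈ 2.1539%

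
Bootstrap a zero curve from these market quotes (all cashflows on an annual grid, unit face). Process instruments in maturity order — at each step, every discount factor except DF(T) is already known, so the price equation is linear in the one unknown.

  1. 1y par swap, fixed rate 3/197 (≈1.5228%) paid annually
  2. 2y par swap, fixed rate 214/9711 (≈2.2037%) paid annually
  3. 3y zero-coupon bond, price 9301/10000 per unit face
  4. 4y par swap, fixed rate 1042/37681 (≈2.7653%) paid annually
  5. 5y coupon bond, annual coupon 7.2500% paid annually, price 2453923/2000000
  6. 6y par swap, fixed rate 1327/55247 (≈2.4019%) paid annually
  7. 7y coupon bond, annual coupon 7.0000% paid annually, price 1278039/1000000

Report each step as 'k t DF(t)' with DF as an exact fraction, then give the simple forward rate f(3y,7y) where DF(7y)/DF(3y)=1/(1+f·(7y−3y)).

1 1 197/200
2 2 2393/2500
3 3 9301/10000
4 4 4479/5000
5 5 8893/10000
6 6 8673/10000
7 7 833/1000
f(3y,7y) = ((9301/10000)/(833/1000) − 1)/(4) = 971/33320 ≈ 2.9142%

step 1 [1y] swap r/1=3/197: DF=(1 − 3/197·(0))/(1+3/197) = 197/200 ≈ 0.985000
step 2 [2y] swap r/1=214/9711: DF=(1 − 214/9711·(0.985000))/(1+214/9711) = 2393/2500 ≈ 0.957200
step 3 [3y] zero: DF = P = 9301/10000 ≈ 0.930100
step 4 [4y] swap r/1=1042/37681: DF=(1 − 1042/37681·(0.985000+0.957200+0.930100))/(1+1042/37681) = 4479/5000 ≈ 0.895800
step 5 [5y] bond c/1=29/400: DF=(2453923/2000000 − 29/400·(0.985000+0.957200+0.930100+0.895800))/(1+29/400) = 8893/10000 ≈ 0.889300
step 6 [6y] swap r/1=1327/55247: DF=(1 − 1327/55247·(0.985000+0.957200+0.930100+0.895800+0.889300))/(1+1327/55247) = 8673/10000 ≈ 0.867300
step 7 [7y] bond c/1=7/100: DF=(1278039/1000000 − 7/100·(0.985000+0.957200+0.930100+0.895800+0.889300+0.867300))/(1+7/100) = 833/1000 ≈ 0.833000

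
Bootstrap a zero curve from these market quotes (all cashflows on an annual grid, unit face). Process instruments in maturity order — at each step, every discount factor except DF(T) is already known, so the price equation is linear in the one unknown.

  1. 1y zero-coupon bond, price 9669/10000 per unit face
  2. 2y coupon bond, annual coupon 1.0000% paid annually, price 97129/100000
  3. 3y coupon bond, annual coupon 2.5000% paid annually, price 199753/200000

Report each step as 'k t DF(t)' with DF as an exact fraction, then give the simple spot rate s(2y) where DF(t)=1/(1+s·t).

1 1 9669/10000
2 2 9521/10000
3 3 2319/2500
s(2y) = (1/(9521/10000) − 1)/(2) = 479/19042 ≈ 2.5155%

step 1 [1y] zero: DF = P = 9669/10000 ≈ 0.966900
step 2 [2y] bond c/1=1/100: DF=(97129/100000 − 1/100·(0.966900))/(1+1/100) = 9521/10000 ≈ 0.952100
step 3 [3y] bond c/1=1/40: DF=(199753/200000 − 1/40·(0.966900+0.952100))/(1+1/40) = 2319/2500 ≈ 0.927600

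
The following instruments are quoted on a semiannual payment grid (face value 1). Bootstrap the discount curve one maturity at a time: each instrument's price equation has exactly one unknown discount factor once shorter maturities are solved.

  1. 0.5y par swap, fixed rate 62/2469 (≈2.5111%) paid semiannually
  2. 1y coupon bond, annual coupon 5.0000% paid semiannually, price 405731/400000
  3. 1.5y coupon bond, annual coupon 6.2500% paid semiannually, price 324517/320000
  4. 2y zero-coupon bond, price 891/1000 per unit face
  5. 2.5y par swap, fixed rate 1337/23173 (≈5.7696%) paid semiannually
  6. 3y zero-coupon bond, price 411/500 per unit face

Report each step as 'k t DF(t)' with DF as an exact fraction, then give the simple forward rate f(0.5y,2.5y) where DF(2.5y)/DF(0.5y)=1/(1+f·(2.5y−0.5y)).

1 1/2 2469/2500
2 1 1931/2000
3 3/2 4621/5000
4 2 891/1000
5 5/2 8663/10000
6 3 411/500
f(0.5y,2.5y) = ((2469/2500)/(8663/10000) − 1)/(2) = 1213/17326 ≈ 7.0010%

step 1 [0.5y] swap r/2=31/2469: DF=(1 − 31/2469·(0))/(1+31/2469) = 2469/2500 ≈ 0.987600
step 2 [1y] bond c/2=1/40: DF=(405731/400000 − 1/40·(0.987600))/(1+1/40) = 1931/2000 ≈ 0.965500
step 3 [1.5y] bond c/2=1/32: DF=(324517/320000 − 1/32·(0.987600+0.965500))/(1+1/32) = 4621/5000 ≈ 0.924200
step 4 [2y] zero: DF = P = 891/1000 ≈ 0.891000
step 5 [2.5y] swap r/2=1337/46346: DF=(1 − 1337/46346·(0.987600+0.965500+0.924200+0.891000))/(1+1337/46346) = 8663/10000 ≈ 0.866300
step 6 [3y] zero: DF = P = 411/500 ≈ 0.822000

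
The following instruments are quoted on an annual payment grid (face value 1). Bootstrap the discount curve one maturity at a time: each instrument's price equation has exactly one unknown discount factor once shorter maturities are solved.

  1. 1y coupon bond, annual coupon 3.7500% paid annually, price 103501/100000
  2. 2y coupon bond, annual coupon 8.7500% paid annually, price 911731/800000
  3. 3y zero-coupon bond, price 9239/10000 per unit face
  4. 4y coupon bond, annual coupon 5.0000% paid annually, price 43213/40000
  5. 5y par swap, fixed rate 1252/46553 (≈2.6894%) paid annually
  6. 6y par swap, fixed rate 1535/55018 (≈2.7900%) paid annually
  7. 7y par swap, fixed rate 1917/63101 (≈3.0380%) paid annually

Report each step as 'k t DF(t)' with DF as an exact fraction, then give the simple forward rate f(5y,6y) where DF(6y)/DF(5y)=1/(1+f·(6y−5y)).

step 1 [1y] bond c/1=3/80: DF=(103501/100000 − 3/80·(0))/(1+3/80) = 1247/1250 ≈ 0.997600
step 2 [2y] bond c/1=7/80: DF=(911731/800000 − 7/80·(0.997600))/(1+7/80) = 9677/10000 ≈ 0.967700
step 3 [3y] zero: DF = P = 9239/10000 ≈ 0.923900
step 4 [4y] bond c/1=1/20: DF=(43213/40000 − 1/20·(0.997600+0.967700+0.923900))/(1+1/20) = 8913/10000 ≈ 0.891300
step 5 [5y] swap r/1=1252/46553: DF=(1 − 1252/46553·(0.997600+0.967700+0.923900+0.891300))/(1+1252/46553) = 2187/2500 ≈ 0.874800
step 6 [6y] swap r/1=1535/55018: DF=(1 − 1535/55018·(0.997600+0.967700+0.923900+0.891300+0.874800))/(1+1535/55018) = 1693/2000 ≈ 0.846500
step 7 [7y] swap r/1=1917/63101: DF=(1 − 1917/63101·(0.997600+0.967700+0.923900+0.891300+0.874800+0.846500))/(1+1917/63101) = 8083/10000 ≈ 0.808300

1 1 1247/1250
2 2 9677/10000
3 3 9239/10000
4 4 8913/10000
5 5 2187/2500
6 6 1693/2000
7 7 8083/10000
f(5y,6y) = ((2187/2500)/(1693/2000) − 1)/(1) = 283/8465 ≈ 3.3432%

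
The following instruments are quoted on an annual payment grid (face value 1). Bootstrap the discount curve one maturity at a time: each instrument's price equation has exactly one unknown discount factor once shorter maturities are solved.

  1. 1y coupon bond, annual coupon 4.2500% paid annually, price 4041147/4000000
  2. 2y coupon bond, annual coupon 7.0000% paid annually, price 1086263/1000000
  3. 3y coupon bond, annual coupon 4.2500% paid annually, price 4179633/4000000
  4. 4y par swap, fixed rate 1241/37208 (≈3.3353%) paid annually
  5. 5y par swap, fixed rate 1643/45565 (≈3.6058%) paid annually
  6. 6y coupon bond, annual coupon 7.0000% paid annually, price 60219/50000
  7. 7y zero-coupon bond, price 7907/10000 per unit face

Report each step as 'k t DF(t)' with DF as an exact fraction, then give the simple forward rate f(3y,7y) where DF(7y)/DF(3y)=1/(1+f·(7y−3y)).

step 1 [1y] bond c/1=17/400: DF=(4041147/4000000 − 17/400·(0))/(1+17/400) = 9691/10000 ≈ 0.969100
step 2 [2y] bond c/1=7/100: DF=(1086263/1000000 − 7/100·(0.969100))/(1+7/100) = 4759/5000 ≈ 0.951800
step 3 [3y] bond c/1=17/400: DF=(4179633/4000000 − 17/400·(0.969100+0.951800))/(1+17/400) = 231/250 ≈ 0.924000
step 4 [4y] swap r/1=1241/37208: DF=(1 − 1241/37208·(0.969100+0.951800+0.924000))/(1+1241/37208) = 8759/10000 ≈ 0.875900
step 5 [5y] swap r/1=1643/45565: DF=(1 − 1643/45565·(0.969100+0.951800+0.924000+0.875900))/(1+1643/45565) = 8357/10000 ≈ 0.835700
step 6 [6y] bond c/1=7/100: DF=(60219/50000 − 7/100·(0.969100+0.951800+0.924000+0.875900+0.835700))/(1+7/100) = 331/400 ≈ 0.827500
step 7 [7y] zero: DF = P = 7907/10000 ≈ 0.790700

1 1 9691/10000
2 2 4759/5000
3 3 231/250
4 4 8759/10000
5 5 8357/10000
6 6 331/400
7 7 7907/10000
f(3y,7y) = ((231/250)/(7907/10000) − 1)/(4) = 1333/31628 ≈ 4.2146%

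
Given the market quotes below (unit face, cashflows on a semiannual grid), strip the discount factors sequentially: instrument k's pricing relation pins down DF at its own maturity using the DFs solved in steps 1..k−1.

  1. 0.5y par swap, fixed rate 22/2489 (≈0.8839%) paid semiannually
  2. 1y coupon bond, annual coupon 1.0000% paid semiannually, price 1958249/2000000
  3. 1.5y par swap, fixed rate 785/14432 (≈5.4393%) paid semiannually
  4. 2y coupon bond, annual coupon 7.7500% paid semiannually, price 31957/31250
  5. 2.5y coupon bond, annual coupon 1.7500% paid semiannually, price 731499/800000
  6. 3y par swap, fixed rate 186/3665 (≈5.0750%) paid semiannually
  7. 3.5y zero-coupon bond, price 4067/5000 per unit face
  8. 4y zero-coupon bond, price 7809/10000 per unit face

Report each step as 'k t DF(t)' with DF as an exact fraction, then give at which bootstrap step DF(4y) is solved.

step 1 [0.5y] swap r/2=11/2489: DF=(1 − 11/2489·(0))/(1+11/2489) = 2489/2500 ≈ 0.995600
step 2 [1y] bond c/2=1/200: DF=(1958249/2000000 − 1/200·(0.995600))/(1+1/200) = 9693/10000 ≈ 0.969300
step 3 [1.5y] swap r/2=785/28864: DF=(1 − 785/28864·(0.995600+0.969300))/(1+785/28864) = 1843/2000 ≈ 0.921500
step 4 [2y] bond c/2=31/800: DF=(31957/31250 − 31/800·(0.995600+0.969300+0.921500))/(1+31/800) = 548/625 ≈ 0.876800
step 5 [2.5y] bond c/2=7/800: DF=(731499/800000 − 7/800·(0.995600+0.969300+0.921500+0.876800))/(1+7/800) = 4369/5000 ≈ 0.873800
step 6 [3y] swap r/2=93/3665: DF=(1 − 93/3665·(0.995600+0.969300+0.921500+0.876800+0.873800))/(1+93/3665) = 1721/2000 ≈ 0.860500
step 7 [3.5y] zero: DF = P = 4067/5000 ≈ 0.813400
step 8 [4y] zero: DF = P = 7809/10000 ≈ 0.780900

1 1/2 2489/2500
2 1 9693/10000
3 3/2 1843/2000
4 2 548/625
5 5/2 4369/5000
6 3 1721/2000
7 7/2 4067/5000
8 4 7809/10000
DF(4y) is solved at step 8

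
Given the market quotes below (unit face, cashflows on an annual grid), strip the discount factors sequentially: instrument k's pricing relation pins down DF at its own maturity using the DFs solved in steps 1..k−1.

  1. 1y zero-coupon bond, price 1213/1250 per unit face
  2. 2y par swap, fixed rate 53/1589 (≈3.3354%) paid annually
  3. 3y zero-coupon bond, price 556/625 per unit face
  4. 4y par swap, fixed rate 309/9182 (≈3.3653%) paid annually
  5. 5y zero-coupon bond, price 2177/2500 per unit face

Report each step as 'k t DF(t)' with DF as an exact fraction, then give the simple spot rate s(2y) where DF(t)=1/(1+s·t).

step 1 [1y] zero: DF = P = 1213/1250 ≈ 0.970400
step 2 [2y] swap r/1=53/1589: DF=(1 − 53/1589·(0.970400))/(1+53/1589) = 2341/2500 ≈ 0.936400
step 3 [3y] zero: DF = P = 556/625 ≈ 0.889600
step 4 [4y] swap r/1=309/9182: DF=(1 − 309/9182·(0.970400+0.936400+0.889600))/(1+309/9182) = 2191/2500 ≈ 0.876400
step 5 [5y] zero: DF = P = 2177/2500 ≈ 0.870800

1 1 1213/1250
2 2 2341/2500
3 3 556/625
4 4 2191/2500
5 5 2177/2500
s(2y) = (1/(2341/2500) − 1)/(2) = 159/4682 ≈ 3.3960%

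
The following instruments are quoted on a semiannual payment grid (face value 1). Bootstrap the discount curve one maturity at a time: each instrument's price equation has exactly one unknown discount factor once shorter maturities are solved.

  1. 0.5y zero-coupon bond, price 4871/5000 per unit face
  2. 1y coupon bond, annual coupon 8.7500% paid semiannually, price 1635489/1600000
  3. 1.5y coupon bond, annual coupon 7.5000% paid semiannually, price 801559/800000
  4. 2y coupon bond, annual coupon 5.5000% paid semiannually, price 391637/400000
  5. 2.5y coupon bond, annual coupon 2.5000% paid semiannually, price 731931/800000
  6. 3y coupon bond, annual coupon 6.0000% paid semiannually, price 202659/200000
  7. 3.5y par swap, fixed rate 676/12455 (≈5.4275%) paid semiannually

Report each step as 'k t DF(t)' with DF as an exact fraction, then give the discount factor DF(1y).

1 1/2 4871/5000
2 1 1877/2000
3 3/2 4483/5000
4 2 8777/10000
5 5/2 8581/10000
6 3 4257/5000
7 7/2 831/1000
DF(1y) = 1877/2000 ≈ 0.938500

step 1 [0.5y] zero: DF = P = 4871/5000 ≈ 0.974200
step 2 [1y] bond c/2=7/160: DF=(1635489/1600000 − 7/160·(0.974200))/(1+7/160) = 1877/2000 ≈ 0.938500
step 3 [1.5y] bond c/2=3/80: DF=(801559/800000 − 3/80·(0.974200+0.938500))/(1+3/80) = 4483/5000 ≈ 0.896600
step 4 [2y] bond c/2=11/400: DF=(391637/400000 − 11/400·(0.974200+0.938500+0.896600))/(1+11/400) = 8777/10000 ≈ 0.877700
step 5 [2.5y] bond c/2=1/80: DF=(731931/800000 − 1/80·(0.974200+0.938500+0.896600+0.877700))/(1+1/80) = 8581/10000 ≈ 0.858100
step 6 [3y] bond c/2=3/100: DF=(202659/200000 − 3/100·(0.974200+0.938500+0.896600+0.877700+0.858100))/(1+3/100) = 4257/5000 ≈ 0.851400
step 7 [3.5y] swap r/2=338/12455: DF=(1 − 338/12455·(0.974200+0.938500+0.896600+0.877700+0.858100+0.851400))/(1+338/12455) = 831/1000 ≈ 0.831000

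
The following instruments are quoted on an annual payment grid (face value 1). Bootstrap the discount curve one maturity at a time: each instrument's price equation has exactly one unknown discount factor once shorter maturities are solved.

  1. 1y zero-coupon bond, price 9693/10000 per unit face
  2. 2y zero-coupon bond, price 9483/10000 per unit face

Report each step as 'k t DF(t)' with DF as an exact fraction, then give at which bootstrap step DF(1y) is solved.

step 1 [1y] zero: DF = P = 9693/10000 ≈ 0.969300
step 2 [2y] zero: DF = P = 9483/10000 ≈ 0.948300

1 1 9693/10000
2 2 9483/10000
DF(1y) is solved at step 1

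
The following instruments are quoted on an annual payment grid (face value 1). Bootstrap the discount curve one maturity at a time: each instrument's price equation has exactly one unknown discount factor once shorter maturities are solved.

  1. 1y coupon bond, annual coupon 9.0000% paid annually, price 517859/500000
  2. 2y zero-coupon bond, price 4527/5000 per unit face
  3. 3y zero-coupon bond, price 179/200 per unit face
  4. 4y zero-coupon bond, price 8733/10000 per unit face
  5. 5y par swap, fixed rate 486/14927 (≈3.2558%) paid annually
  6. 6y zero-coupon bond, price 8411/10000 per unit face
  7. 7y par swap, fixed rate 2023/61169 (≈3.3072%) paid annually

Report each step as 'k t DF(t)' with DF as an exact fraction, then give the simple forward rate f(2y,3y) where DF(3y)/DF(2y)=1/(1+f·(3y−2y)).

step 1 [1y] bond c/1=9/100: DF=(517859/500000 − 9/100·(0))/(1+9/100) = 4751/5000 ≈ 0.950200
step 2 [2y] zero: DF = P = 4527/5000 ≈ 0.905400
step 3 [3y] zero: DF = P = 179/200 ≈ 0.895000
step 4 [4y] zero: DF = P = 8733/10000 ≈ 0.873300
step 5 [5y] swap r/1=486/14927: DF=(1 − 486/14927·(0.950200+0.905400+0.895000+0.873300))/(1+486/14927) = 4271/5000 ≈ 0.854200
step 6 [6y] zero: DF = P = 8411/10000 ≈ 0.841100
step 7 [7y] swap r/1=2023/61169: DF=(1 − 2023/61169·(0.950200+0.905400+0.895000+0.873300+0.854200+0.841100))/(1+2023/61169) = 7977/10000 ≈ 0.797700

1 1 4751/5000
2 2 4527/5000
3 3 179/200
4 4 8733/10000
5 5 4271/5000
6 6 8411/10000
7 7 7977/10000
f(2y,3y) = ((4527/5000)/(179/200) − 1)/(1) = 52/4475 ≈ 1.1620%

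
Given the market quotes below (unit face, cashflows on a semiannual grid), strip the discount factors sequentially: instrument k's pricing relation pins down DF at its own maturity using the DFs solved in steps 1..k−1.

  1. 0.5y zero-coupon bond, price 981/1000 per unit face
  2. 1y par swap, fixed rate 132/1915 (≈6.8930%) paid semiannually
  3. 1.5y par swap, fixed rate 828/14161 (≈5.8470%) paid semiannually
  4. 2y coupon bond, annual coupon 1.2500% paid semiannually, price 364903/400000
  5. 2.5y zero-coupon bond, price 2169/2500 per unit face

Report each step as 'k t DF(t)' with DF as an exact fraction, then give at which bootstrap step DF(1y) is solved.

1 1/2 981/1000
2 1 467/500
3 3/2 2293/2500
4 2 889/1000
5 5/2 2169/2500
DF(1y) is solved at step 2

step 1 [0.5y] zero: DF = P = 981/1000 ≈ 0.981000
step 2 [1y] swap r/2=66/1915: DF=(1 − 66/1915·(0.981000))/(1+66/1915) = 467/500 ≈ 0.934000
step 3 [1.5y] swap r/2=414/14161: DF=(1 − 414/14161·(0.981000+0.934000))/(1+414/14161) = 2293/2500 ≈ 0.917200
step 4 [2y] bond c/2=1/160: DF=(364903/400000 − 1/160·(0.981000+0.934000+0.917200))/(1+1/160) = 889/1000 ≈ 0.889000
step 5 [2.5y] zero: DF = P = 2169/2500 ≈ 0.867600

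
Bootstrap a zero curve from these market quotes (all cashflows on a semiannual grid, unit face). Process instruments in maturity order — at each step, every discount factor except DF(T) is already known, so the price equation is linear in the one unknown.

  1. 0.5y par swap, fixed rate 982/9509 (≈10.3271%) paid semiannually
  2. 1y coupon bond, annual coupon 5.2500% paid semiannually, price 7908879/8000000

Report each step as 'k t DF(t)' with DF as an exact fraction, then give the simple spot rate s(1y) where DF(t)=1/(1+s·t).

1 1/2 9509/10000
2 1 939/1000
s(1y) = (1/(939/1000) − 1)/(1) = 61/939 ≈ 6.4963%

step 1 [0.5y] swap r/2=491/9509: DF=(1 − 491/9509·(0))/(1+491/9509) = 9509/10000 ≈ 0.950900
step 2 [1y] bond c/2=21/800: DF=(7908879/8000000 − 21/800·(0.950900))/(1+21/800) = 939/1000 ≈ 0.939000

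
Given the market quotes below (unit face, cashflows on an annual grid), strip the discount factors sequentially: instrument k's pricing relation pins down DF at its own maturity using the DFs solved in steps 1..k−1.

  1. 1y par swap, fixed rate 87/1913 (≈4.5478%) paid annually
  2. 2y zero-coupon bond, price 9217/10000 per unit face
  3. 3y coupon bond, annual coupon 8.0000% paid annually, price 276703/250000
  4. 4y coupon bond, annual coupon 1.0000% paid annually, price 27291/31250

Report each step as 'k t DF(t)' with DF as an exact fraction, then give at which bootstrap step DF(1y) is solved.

step 1 [1y] swap r/1=87/1913: DF=(1 − 87/1913·(0))/(1+87/1913) = 1913/2000 ≈ 0.956500
step 2 [2y] zero: DF = P = 9217/10000 ≈ 0.921700
step 3 [3y] bond c/1=2/25: DF=(276703/250000 − 2/25·(0.956500+0.921700))/(1+2/25) = 8857/10000 ≈ 0.885700
step 4 [4y] bond c/1=1/100: DF=(27291/31250 − 1/100·(0.956500+0.921700+0.885700))/(1+1/100) = 8373/10000 ≈ 0.837300

1 1 1913/2000
2 2 9217/10000
3 3 8857/10000
4 4 8373/10000
DF(1y) is solved at step 1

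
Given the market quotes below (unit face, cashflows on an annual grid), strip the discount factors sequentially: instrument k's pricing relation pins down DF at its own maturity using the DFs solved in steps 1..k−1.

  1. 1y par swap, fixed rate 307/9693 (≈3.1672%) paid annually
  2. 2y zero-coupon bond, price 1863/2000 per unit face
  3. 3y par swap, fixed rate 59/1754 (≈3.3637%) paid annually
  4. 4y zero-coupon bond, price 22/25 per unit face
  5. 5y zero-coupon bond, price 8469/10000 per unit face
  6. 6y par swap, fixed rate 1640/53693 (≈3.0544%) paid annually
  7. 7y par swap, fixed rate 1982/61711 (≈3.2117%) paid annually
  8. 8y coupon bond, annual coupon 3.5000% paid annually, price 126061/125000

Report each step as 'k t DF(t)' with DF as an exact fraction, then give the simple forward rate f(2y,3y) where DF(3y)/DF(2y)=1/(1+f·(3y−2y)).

1 1 9693/10000
2 2 1863/2000
3 3 566/625
4 4 22/25
5 5 8469/10000
6 6 209/250
7 7 4009/5000
8 8 7657/10000
f(2y,3y) = ((1863/2000)/(566/625) − 1)/(1) = 259/9056 ≈ 2.8600%

step 1 [1y] swap r/1=307/9693: DF=(1 − 307/9693·(0))/(1+307/9693) = 9693/10000 ≈ 0.969300
step 2 [2y] zero: DF = P = 1863/2000 ≈ 0.931500
step 3 [3y] swap r/1=59/1754: DF=(1 − 59/1754·(0.969300+0.931500))/(1+59/1754) = 566/625 ≈ 0.905600
step 4 [4y] zero: DF = P = 22/25 ≈ 0.880000
step 5 [5y] zero: DF = P = 8469/10000 ≈ 0.846900
step 6 [6y] swap r/1=1640/53693: DF=(1 − 1640/53693·(0.969300+0.931500+0.905600+0.880000+0.846900))/(1+1640/53693) = 209/250 ≈ 0.836000
step 7 [7y] swap r/1=1982/61711: DF=(1 − 1982/61711·(0.969300+0.931500+0.905600+0.880000+0.846900+0.836000))/(1+1982/61711) = 4009/5000 ≈ 0.801800
step 8 [8y] bond c/1=7/200: DF=(126061/125000 − 7/200·(0.969300+0.931500+0.905600+0.880000+0.846900+0.836000+0.801800))/(1+7/200) = 7657/10000 ≈ 0.765700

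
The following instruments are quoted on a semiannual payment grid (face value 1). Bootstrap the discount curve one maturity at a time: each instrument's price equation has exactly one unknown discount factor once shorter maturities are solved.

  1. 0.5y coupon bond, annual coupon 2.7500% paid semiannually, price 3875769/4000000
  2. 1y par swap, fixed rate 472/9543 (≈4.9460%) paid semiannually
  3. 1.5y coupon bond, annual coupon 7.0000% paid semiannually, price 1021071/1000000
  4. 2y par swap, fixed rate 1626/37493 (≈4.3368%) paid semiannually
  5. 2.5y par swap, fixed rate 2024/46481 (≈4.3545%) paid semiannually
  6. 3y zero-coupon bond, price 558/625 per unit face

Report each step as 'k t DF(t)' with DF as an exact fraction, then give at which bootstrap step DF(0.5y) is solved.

step 1 [0.5y] bond c/2=11/800: DF=(3875769/4000000 − 11/800·(0))/(1+11/800) = 4779/5000 ≈ 0.955800
step 2 [1y] swap r/2=236/9543: DF=(1 − 236/9543·(0.955800))/(1+236/9543) = 1191/1250 ≈ 0.952800
step 3 [1.5y] bond c/2=7/200: DF=(1021071/1000000 − 7/200·(0.955800+0.952800))/(1+7/200) = 461/500 ≈ 0.922000
step 4 [2y] swap r/2=813/37493: DF=(1 − 813/37493·(0.955800+0.952800+0.922000))/(1+813/37493) = 9187/10000 ≈ 0.918700
step 5 [2.5y] swap r/2=1012/46481: DF=(1 − 1012/46481·(0.955800+0.952800+0.922000+0.918700))/(1+1012/46481) = 2247/2500 ≈ 0.898800
step 6 [3y] zero: DF = P = 558/625 ≈ 0.892800

1 1/2 4779/5000
2 1 1191/1250
3 3/2 461/500
4 2 9187/10000
5 5/2 2247/2500
6 3 558/625
DF(0.5y) is solved at step 1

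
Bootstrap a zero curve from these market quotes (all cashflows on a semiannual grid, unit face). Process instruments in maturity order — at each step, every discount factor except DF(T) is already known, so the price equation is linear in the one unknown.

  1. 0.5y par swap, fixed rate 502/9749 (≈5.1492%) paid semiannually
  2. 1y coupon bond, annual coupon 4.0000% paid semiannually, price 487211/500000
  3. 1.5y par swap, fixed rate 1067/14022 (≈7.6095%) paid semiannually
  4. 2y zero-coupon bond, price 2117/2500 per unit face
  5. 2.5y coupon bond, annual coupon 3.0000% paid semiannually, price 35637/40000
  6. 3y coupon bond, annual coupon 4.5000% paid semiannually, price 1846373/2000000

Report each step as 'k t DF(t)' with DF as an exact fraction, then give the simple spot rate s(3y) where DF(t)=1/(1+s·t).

step 1 [0.5y] swap r/2=251/9749: DF=(1 − 251/9749·(0))/(1+251/9749) = 9749/10000 ≈ 0.974900
step 2 [1y] bond c/2=1/50: DF=(487211/500000 − 1/50·(0.974900))/(1+1/50) = 4681/5000 ≈ 0.936200
step 3 [1.5y] swap r/2=1067/28044: DF=(1 − 1067/28044·(0.974900+0.936200))/(1+1067/28044) = 8933/10000 ≈ 0.893300
step 4 [2y] zero: DF = P = 2117/2500 ≈ 0.846800
step 5 [2.5y] bond c/2=3/200: DF=(35637/40000 − 3/200·(0.974900+0.936200+0.893300+0.846800))/(1+3/200) = 4119/5000 ≈ 0.823800
step 6 [3y] bond c/2=9/400: DF=(1846373/2000000 − 9/400·(0.974900+0.936200+0.893300+0.846800+0.823800))/(1+9/400) = 2011/2500 ≈ 0.804400

1 1/2 9749/10000
2 1 4681/5000
3 3/2 8933/10000
4 2 2117/2500
5 5/2 4119/5000
6 3 2011/2500
s(3y) = (1/(2011/2500) − 1)/(3) = 163/2011 ≈ 8.1054%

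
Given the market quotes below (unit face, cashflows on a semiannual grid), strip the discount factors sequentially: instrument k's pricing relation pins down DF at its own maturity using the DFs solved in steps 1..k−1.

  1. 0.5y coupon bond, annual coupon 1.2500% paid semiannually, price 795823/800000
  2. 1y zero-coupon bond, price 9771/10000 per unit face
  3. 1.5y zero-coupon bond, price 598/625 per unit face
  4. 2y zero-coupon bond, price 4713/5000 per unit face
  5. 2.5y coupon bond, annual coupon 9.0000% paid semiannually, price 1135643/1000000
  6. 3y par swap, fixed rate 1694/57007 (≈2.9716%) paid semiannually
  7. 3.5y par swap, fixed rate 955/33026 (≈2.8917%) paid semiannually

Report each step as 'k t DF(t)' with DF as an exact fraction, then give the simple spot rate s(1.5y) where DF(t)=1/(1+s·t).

1 1/2 4943/5000
2 1 9771/10000
3 3/2 598/625
4 2 4713/5000
5 5/2 9203/10000
6 3 9153/10000
7 7/2 1809/2000
s(1.5y) = (1/(598/625) − 1)/(3/2) = 9/299 ≈ 3.0100%

step 1 [0.5y] bond c/2=1/160: DF=(795823/800000 − 1/160·(0))/(1+1/160) = 4943/5000 ≈ 0.988600
step 2 [1y] zero: DF = P = 9771/10000 ≈ 0.977100
step 3 [1.5y] zero: DF = P = 598/625 ≈ 0.956800
step 4 [2y] zero: DF = P = 4713/5000 ≈ 0.942600
step 5 [2.5y] bond c/2=9/200: DF=(1135643/1000000 − 9/200·(0.988600+0.977100+0.956800+0.942600))/(1+9/200) = 9203/10000 ≈ 0.920300
step 6 [3y] swap r/2=847/57007: DF=(1 − 847/57007·(0.988600+0.977100+0.956800+0.942600+0.920300))/(1+847/57007) = 9153/10000 ≈ 0.915300
step 7 [3.5y] swap r/2=955/66052: DF=(1 − 955/66052·(0.988600+0.977100+0.956800+0.942600+0.920300+0.915300))/(1+955/66052) = 1809/2000 ≈ 0.904500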